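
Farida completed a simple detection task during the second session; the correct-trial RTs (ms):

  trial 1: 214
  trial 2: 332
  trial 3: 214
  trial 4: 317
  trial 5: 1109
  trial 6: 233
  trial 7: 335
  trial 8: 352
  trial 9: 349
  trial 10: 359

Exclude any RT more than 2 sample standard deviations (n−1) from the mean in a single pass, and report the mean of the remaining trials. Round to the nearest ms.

301 ms

n = 10, ΣRT = 3814, M = 381.400
Σ(x−M)² = 618626.40; s = √(618626.40/9) = 262.176
Cutoffs: 381.400 ± 2·262.176 → [-143.0, 905.8]
Outside: 1109 → excluded.
Retained (n=9): Σ = 2705, mean = 2705/9 = 300.556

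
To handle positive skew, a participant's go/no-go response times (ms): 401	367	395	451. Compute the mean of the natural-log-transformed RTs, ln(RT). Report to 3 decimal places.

5.997

ln(RT): 5.9940, 5.9054, 5.9789, 6.1115
Σ ln(RT) = 23.9897
Mean = 23.9897/4 = 5.99742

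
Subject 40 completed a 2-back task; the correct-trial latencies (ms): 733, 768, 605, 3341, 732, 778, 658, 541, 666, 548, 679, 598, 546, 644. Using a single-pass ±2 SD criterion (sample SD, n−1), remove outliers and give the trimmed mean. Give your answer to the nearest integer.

n = 14, ΣRT = 11837, M = 845.500
Σ(x−M)² = 6789345.50; s = √(6789345.50/13) = 722.674
Cutoffs: 845.500 ± 2·722.674 → [-599.8, 2290.8]
Outside: 3341 → excluded.
Retained (n=13): Σ = 8496, mean = 8496/13 = 653.538

654 ms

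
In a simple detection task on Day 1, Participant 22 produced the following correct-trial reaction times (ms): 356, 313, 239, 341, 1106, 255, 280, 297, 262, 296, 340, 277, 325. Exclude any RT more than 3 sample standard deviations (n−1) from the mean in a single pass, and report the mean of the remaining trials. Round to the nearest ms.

298 ms

n = 13, ΣRT = 4687, M = 360.538
Σ(x−M)² = 617347.23; s = √(617347.23/12) = 226.816
Cutoffs: 360.538 ± 3·226.816 → [-319.9, 1041.0]
Outside: 1106 → excluded.
Retained (n=12): Σ = 3581, mean = 3581/12 = 298.417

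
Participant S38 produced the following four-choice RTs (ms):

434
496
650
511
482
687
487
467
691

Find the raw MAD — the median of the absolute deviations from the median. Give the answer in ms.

29 ms

Sorted: 434, 467, 482, 487, 496, 511, 650, 687, 691 → median = 496
|x − 496|: 62, 0, 154, 15, 14, 191, 9, 29, 195
Sorted deviations: 0, 9, 14, 15, 29, 62, 154, 191, 195 → MAD = 29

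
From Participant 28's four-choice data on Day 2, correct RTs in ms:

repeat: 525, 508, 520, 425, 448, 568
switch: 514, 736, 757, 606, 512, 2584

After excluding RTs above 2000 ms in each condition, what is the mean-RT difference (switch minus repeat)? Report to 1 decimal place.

switch: exclude 2584
M(repeat) = 2994/6 = 499.000
M(switch) = 3125/5 = 625.000
Difference = 625.000 − 499.000 = 126.000 ms

126.0 ms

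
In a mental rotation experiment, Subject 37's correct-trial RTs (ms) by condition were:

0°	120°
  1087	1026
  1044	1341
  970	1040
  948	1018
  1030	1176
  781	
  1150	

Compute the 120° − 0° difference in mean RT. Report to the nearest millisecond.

M(0°) = 7010/7 = 1001.429
M(120°) = 5601/5 = 1120.200
Difference = 1120.200 − 1001.429 = 118.771 ms

119 ms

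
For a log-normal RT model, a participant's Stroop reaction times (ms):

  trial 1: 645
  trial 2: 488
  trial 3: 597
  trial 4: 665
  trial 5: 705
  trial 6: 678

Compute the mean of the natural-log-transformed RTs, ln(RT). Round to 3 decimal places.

6.438

ln(RT): 6.4693, 6.1903, 6.3919, 6.4998, 6.5582, 6.5191
Σ ln(RT) = 38.6286
Mean = 38.6286/6 = 6.43810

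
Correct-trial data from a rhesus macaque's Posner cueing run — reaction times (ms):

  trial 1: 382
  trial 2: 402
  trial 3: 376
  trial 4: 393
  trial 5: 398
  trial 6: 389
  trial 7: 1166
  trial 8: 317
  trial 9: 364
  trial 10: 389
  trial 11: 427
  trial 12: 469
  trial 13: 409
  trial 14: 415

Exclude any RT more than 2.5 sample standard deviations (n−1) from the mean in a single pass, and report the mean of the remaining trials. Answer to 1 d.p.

394.6 ms

n = 14, ΣRT = 6296, M = 449.714
Σ(x−M)² = 567334.86; s = √(567334.86/13) = 208.905
Cutoffs: 449.714 ± 2.5·208.905 → [-72.5, 972.0]
Outside: 1166 → excluded.
Retained (n=13): Σ = 5130, mean = 5130/13 = 394.615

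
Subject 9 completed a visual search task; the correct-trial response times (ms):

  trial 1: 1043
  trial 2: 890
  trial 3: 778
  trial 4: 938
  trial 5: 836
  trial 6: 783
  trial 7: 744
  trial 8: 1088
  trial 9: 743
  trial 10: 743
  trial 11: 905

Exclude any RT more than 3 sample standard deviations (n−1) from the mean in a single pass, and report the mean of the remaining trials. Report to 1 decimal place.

862.8 ms

n = 11, ΣRT = 9491, M = 862.818
Σ(x−M)² = 148457.64; s = √(148457.64/10) = 121.843
Cutoffs: 862.818 ± 3·121.843 → [497.3, 1228.3]
No RTs fall outside the cutoffs; all 11 retained. Mean = 9491/11 = 862.818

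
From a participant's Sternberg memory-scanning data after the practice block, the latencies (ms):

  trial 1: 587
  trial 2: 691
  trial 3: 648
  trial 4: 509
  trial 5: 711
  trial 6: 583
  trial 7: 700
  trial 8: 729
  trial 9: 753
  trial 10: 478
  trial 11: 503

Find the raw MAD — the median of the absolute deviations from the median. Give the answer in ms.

65 ms

Sorted: 478, 503, 509, 583, 587, 648, 691, 700, 711, 729, 753 → median = 648
|x − 648|: 61, 43, 0, 139, 63, 65, 52, 81, 105, 170, 145
Sorted deviations: 0, 43, 52, 61, 63, 65, 81, 105, 139, 145, 170 → MAD = 65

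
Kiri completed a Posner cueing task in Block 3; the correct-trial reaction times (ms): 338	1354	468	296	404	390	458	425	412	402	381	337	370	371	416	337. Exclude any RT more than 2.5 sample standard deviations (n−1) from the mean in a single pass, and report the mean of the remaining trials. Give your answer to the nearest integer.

n = 16, ΣRT = 7159, M = 447.438
Σ(x−M)² = 907943.94; s = √(907943.94/15) = 246.028
Cutoffs: 447.438 ± 2.5·246.028 → [-167.6, 1062.5]
Outside: 1354 → excluded.
Retained (n=15): Σ = 5805, mean = 5805/15 = 387.000

387 ms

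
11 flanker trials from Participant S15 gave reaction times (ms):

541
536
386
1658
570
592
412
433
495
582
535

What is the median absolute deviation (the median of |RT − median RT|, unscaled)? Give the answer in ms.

Sorted: 386, 412, 433, 495, 535, 536, 541, 570, 582, 592, 1658 → median = 536
|x − 536|: 5, 0, 150, 1122, 34, 56, 124, 103, 41, 46, 1
Sorted deviations: 0, 1, 5, 34, 41, 46, 56, 103, 124, 150, 1122 → MAD = 46

46 ms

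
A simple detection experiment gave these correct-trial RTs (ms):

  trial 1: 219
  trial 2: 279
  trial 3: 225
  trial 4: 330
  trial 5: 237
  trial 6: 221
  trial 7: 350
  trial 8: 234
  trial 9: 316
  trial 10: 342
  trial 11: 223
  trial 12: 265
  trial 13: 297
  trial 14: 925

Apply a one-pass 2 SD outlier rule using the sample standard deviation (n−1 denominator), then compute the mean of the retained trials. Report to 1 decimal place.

272.2 ms

n = 14, ΣRT = 4463, M = 318.786
Σ(x−M)² = 425460.36; s = √(425460.36/13) = 180.908
Cutoffs: 318.786 ± 2·180.908 → [-43.0, 680.6]
Outside: 925 → excluded.
Retained (n=13): Σ = 3538, mean = 3538/13 = 272.154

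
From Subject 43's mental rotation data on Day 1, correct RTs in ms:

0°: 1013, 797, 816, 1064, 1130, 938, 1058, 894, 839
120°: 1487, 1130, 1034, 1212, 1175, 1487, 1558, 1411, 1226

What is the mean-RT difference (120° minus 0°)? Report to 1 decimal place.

352.3 ms

M(0°) = 8549/9 = 949.889
M(120°) = 11720/9 = 1302.222
Difference = 1302.222 − 949.889 = 352.333 ms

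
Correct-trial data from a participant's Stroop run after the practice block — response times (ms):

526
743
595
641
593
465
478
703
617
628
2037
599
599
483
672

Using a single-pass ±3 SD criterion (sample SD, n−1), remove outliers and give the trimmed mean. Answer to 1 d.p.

595.9 ms

n = 15, ΣRT = 10379, M = 691.933
Σ(x−M)² = 2029538.93; s = √(2029538.93/14) = 380.745
Cutoffs: 691.933 ± 3·380.745 → [-450.3, 1834.2]
Outside: 2037 → excluded.
Retained (n=14): Σ = 8342, mean = 8342/14 = 595.857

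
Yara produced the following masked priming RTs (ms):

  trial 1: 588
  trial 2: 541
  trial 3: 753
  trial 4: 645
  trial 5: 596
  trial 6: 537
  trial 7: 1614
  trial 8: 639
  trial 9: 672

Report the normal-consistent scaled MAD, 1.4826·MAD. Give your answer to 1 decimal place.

75.6 ms

Sorted: 537, 541, 588, 596, 639, 645, 672, 753, 1614 → median = 639
|x − 639| sorted: 0, 6, 33, 43, 51, 98, 102, 114, 975 → MAD = 51
Robust SD ≈ 1.4826 × 51 = 75.613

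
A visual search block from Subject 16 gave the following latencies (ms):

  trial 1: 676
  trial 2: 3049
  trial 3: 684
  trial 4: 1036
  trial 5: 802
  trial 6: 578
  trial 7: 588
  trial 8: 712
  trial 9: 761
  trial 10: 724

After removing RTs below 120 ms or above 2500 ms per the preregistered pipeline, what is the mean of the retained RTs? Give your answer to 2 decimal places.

729.00 ms

Excluded: 3049
Retained (n=9): Σ = 6561
Mean = 6561/9 = 729.0000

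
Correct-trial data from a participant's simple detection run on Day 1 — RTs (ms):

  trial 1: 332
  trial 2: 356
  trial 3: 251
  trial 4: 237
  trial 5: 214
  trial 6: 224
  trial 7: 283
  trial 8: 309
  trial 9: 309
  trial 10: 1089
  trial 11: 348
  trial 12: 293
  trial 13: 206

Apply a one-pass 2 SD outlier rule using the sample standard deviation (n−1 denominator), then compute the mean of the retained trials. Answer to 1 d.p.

280.2 ms

n = 13, ΣRT = 4451, M = 342.385
Σ(x−M)² = 634509.08; s = √(634509.08/12) = 229.947
Cutoffs: 342.385 ± 2·229.947 → [-117.5, 802.3]
Outside: 1089 → excluded.
Retained (n=12): Σ = 3362, mean = 3362/12 = 280.167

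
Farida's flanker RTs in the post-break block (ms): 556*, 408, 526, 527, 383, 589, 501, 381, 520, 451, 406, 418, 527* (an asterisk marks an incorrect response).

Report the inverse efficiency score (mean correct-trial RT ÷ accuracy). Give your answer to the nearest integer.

549 ms

Correct trials (n=11): 408, 526, 527, 383, 589, 501, 381, 520, 451, 406, 418
Mean correct RT = 5110/11 = 464.5455 ms
Proportion correct = 11/13
IES = 464.5455 / (11/13) = 549.008 ms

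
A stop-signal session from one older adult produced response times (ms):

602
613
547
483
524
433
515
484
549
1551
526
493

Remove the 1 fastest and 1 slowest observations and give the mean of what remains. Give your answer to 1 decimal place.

Sorted: 433, 483, 484, 493, 515, 524, 526, 547, 549, 602, 613, 1551
Drop lowest 1 (433) and highest 1 (1551)
Remaining (n=10): Σ = 5336, mean = 5336/10 = 533.600

533.6 ms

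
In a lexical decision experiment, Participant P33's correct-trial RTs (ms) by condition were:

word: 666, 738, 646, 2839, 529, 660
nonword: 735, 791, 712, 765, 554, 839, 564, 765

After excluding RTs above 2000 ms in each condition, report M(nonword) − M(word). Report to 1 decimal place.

word: exclude 2839
M(word) = 3239/5 = 647.800
M(nonword) = 5725/8 = 715.625
Difference = 715.625 − 647.800 = 67.825 ms

67.8 ms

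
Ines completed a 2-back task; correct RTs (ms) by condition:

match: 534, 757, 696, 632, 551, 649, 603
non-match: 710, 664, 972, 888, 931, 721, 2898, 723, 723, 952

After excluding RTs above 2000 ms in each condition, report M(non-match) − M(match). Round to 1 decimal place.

177.6 ms

non-match: exclude 2898
M(match) = 4422/7 = 631.714
M(non-match) = 7284/9 = 809.333
Difference = 809.333 − 631.714 = 177.619 ms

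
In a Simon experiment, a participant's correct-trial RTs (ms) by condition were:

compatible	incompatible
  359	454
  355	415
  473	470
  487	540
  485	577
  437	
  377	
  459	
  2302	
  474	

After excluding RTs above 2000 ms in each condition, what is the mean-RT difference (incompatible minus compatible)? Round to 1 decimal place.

compatible: exclude 2302
M(compatible) = 3906/9 = 434.000
M(incompatible) = 2456/5 = 491.200
Difference = 491.200 − 434.000 = 57.200 ms

57.2 ms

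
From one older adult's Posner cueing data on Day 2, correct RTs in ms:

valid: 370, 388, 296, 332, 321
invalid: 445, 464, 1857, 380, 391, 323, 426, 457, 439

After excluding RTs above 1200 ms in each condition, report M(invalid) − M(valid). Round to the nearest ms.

74 ms

invalid: exclude 1857
M(valid) = 1707/5 = 341.400
M(invalid) = 3325/8 = 415.625
Difference = 415.625 − 341.400 = 74.225 ms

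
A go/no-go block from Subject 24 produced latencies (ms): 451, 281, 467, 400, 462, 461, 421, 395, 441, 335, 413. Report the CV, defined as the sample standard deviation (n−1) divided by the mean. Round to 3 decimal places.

n = 11, Σ = 4527, M = 411.5455
Σ(x−M)² = 33890.727; s = √(33890.727/10) = 58.2157
CV = 58.2157 / 411.5455 = 0.14146

0.141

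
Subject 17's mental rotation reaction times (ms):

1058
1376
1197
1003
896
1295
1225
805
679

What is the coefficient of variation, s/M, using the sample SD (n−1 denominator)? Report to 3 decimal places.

0.222

n = 9, Σ = 9534, M = 1059.3333
Σ(x−M)² = 441406.000; s = √(441406.000/8) = 234.8952
CV = 234.8952 / 1059.3333 = 0.22174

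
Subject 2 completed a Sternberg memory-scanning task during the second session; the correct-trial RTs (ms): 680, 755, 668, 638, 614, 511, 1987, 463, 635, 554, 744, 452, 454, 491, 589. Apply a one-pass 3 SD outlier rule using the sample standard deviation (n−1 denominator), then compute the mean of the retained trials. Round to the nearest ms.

n = 15, ΣRT = 10235, M = 682.333
Σ(x−M)² = 1964765.33; s = √(1964765.33/14) = 374.620
Cutoffs: 682.333 ± 3·374.620 → [-441.5, 1806.2]
Outside: 1987 → excluded.
Retained (n=14): Σ = 8248, mean = 8248/14 = 589.143

589 ms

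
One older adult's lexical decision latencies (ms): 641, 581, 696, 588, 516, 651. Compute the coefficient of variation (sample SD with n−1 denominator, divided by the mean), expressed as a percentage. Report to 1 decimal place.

10.4%

n = 6, Σ = 3673, M = 612.1667
Σ(x−M)² = 20170.833; s = √(20170.833/5) = 63.5151
CV = 63.5151 / 612.1667 = 0.10375 = 10.375%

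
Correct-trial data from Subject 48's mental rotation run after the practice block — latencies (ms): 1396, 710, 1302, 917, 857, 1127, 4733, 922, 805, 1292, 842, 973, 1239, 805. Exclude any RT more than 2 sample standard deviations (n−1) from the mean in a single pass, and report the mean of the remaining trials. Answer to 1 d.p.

n = 14, ΣRT = 17920, M = 1280.000
Σ(x−M)² = 13463488.00; s = √(13463488.00/13) = 1017.670
Cutoffs: 1280.000 ± 2·1017.670 → [-755.3, 3315.3]
Outside: 4733 → excluded.
Retained (n=13): Σ = 13187, mean = 13187/13 = 1014.385

1014.4 ms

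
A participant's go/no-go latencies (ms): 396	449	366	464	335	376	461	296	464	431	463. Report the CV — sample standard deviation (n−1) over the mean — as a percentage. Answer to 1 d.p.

n = 11, Σ = 4501, M = 409.1818
Σ(x−M)² = 35105.636; s = √(35105.636/10) = 59.2500
CV = 59.2500 / 409.1818 = 0.14480 = 14.480%

14.5%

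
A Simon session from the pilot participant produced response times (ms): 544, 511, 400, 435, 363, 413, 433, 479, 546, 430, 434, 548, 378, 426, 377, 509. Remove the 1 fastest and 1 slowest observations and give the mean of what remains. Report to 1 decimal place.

451.1 ms

Sorted: 363, 377, 378, 400, 413, 426, 430, 433, 434, 435, 479, 509, 511, 544, 546, 548
Drop lowest 1 (363) and highest 1 (548)
Remaining (n=14): Σ = 6315, mean = 6315/14 = 451.071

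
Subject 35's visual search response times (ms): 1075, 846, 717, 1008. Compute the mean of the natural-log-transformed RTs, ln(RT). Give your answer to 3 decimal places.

6.803

ln(RT): 6.9801, 6.7405, 6.5751, 6.9157
Σ ln(RT) = 27.2114
Mean = 27.2114/4 = 6.80285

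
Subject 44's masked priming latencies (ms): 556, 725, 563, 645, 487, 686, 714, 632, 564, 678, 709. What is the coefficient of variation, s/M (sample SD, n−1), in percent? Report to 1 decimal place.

n = 11, Σ = 6959, M = 632.6364
Σ(x−M)² = 62684.545; s = √(62684.545/10) = 79.1736
CV = 79.1736 / 632.6364 = 0.12515 = 12.515%

12.5%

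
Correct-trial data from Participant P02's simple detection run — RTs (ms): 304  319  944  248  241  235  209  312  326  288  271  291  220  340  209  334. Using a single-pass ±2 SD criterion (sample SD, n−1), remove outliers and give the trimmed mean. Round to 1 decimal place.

276.5 ms

n = 16, ΣRT = 5091, M = 318.188
Σ(x−M)² = 447834.44; s = √(447834.44/15) = 172.788
Cutoffs: 318.188 ± 2·172.788 → [-27.4, 663.8]
Outside: 944 → excluded.
Retained (n=15): Σ = 4147, mean = 4147/15 = 276.467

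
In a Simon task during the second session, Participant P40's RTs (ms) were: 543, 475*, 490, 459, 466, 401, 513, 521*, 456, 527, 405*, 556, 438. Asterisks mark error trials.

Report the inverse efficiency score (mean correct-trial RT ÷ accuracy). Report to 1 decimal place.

630.4 ms

Correct trials (n=10): 543, 490, 459, 466, 401, 513, 456, 527, 556, 438
Mean correct RT = 4849/10 = 484.9000 ms
Proportion correct = 10/13
IES = 484.9000 / (10/13) = 630.370 ms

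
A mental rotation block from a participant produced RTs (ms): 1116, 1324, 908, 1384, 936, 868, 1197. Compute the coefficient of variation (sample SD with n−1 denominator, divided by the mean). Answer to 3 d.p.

0.188

n = 7, Σ = 7733, M = 1104.7143
Σ(x−M)² = 257925.429; s = √(257925.429/6) = 207.3344
CV = 207.3344 / 1104.7143 = 0.18768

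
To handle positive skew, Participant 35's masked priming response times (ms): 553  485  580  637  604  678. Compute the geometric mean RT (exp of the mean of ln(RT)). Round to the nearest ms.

ln(RT): 6.3154, 6.1841, 6.3630, 6.4568, 6.4036, 6.5191
Mean ln(RT) = 38.2420/6 = 6.37367
Geometric mean = exp(6.37367) = 586.21 ms

586 ms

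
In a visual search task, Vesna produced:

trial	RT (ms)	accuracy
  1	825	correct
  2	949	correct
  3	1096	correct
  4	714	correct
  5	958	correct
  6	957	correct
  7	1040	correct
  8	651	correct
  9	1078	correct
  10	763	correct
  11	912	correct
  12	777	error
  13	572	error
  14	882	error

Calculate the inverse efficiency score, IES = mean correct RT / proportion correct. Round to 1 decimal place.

1150.4 ms

Correct trials (n=11): 825, 949, 1096, 714, 958, 957, 1040, 651, 1078, 763, 912
Mean correct RT = 9943/11 = 903.9091 ms
Proportion correct = 11/14
IES = 903.9091 / (11/14) = 1150.430 ms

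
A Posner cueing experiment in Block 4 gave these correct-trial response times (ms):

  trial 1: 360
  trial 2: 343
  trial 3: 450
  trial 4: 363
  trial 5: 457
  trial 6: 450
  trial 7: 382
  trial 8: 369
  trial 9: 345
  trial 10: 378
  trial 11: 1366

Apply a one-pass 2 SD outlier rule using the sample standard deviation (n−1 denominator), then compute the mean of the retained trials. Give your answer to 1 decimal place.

389.7 ms

n = 11, ΣRT = 5263, M = 478.455
Σ(x−M)² = 884710.73; s = √(884710.73/10) = 297.441
Cutoffs: 478.455 ± 2·297.441 → [-116.4, 1073.3]
Outside: 1366 → excluded.
Retained (n=10): Σ = 3897, mean = 3897/10 = 389.700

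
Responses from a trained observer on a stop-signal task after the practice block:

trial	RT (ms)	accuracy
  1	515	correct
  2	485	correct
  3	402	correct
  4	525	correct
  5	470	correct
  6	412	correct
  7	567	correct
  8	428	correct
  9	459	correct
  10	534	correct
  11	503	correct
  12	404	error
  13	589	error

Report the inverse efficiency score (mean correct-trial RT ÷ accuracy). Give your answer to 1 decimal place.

569.4 ms

Correct trials (n=11): 515, 485, 402, 525, 470, 412, 567, 428, 459, 534, 503
Mean correct RT = 5300/11 = 481.8182 ms
Proportion correct = 11/13
IES = 481.8182 / (11/13) = 569.421 ms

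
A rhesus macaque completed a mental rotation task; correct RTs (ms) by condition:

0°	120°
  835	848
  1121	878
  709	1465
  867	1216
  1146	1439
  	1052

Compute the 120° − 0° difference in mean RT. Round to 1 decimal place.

214.1 ms

M(0°) = 4678/5 = 935.600
M(120°) = 6898/6 = 1149.667
Difference = 1149.667 − 935.600 = 214.067 ms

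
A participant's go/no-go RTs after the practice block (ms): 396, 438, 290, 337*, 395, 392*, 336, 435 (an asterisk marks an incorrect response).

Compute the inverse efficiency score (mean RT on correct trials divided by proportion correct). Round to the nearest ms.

Correct trials (n=6): 396, 438, 290, 395, 336, 435
Mean correct RT = 2290/6 = 381.6667 ms
Proportion correct = 6/8
IES = 381.6667 / (6/8) = 508.889 ms

509 ms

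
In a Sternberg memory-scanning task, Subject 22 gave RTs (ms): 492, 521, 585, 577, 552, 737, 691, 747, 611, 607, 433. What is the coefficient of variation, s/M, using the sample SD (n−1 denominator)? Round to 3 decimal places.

0.166

n = 11, Σ = 6553, M = 595.7273
Σ(x−M)² = 97480.182; s = √(97480.182/10) = 98.7321
CV = 98.7321 / 595.7273 = 0.16573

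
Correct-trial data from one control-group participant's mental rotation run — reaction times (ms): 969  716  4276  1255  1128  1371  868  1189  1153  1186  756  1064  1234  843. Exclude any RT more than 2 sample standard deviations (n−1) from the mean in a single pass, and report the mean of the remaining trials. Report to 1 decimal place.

1056.3 ms

n = 14, ΣRT = 18008, M = 1286.286
Σ(x−M)² = 10139596.86; s = √(10139596.86/13) = 883.159
Cutoffs: 1286.286 ± 2·883.159 → [-480.0, 3052.6]
Outside: 4276 → excluded.
Retained (n=13): Σ = 13732, mean = 13732/13 = 1056.308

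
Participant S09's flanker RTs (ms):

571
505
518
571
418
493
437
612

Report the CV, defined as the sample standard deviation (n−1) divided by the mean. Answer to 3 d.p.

n = 8, Σ = 4125, M = 515.6250
Σ(x−M)² = 31763.875; s = √(31763.875/7) = 67.3624
CV = 67.3624 / 515.6250 = 0.13064

0.131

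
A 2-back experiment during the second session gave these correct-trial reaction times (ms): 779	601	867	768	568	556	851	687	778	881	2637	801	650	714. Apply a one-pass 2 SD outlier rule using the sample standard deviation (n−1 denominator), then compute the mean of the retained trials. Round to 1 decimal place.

730.8 ms

n = 14, ΣRT = 12138, M = 867.000
Σ(x−M)² = 3522950.00; s = √(3522950.00/13) = 520.573
Cutoffs: 867.000 ± 2·520.573 → [-174.1, 1908.1]
Outside: 2637 → excluded.
Retained (n=13): Σ = 9501, mean = 9501/13 = 730.846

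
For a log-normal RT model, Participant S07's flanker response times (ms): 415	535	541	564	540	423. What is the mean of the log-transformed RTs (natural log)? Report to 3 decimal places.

6.213

ln(RT): 6.0283, 6.2823, 6.2934, 6.3351, 6.2916, 6.0474
Σ ln(RT) = 37.2780
Mean = 37.2780/6 = 6.21299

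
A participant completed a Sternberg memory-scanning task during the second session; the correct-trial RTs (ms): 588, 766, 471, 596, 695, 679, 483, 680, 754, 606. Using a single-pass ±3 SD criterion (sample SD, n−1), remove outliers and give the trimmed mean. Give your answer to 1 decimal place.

631.8 ms

n = 10, ΣRT = 6318, M = 631.800
Σ(x−M)² = 93351.60; s = √(93351.60/9) = 101.845
Cutoffs: 631.800 ± 3·101.845 → [326.3, 937.3]
No RTs fall outside the cutoffs; all 10 retained. Mean = 6318/10 = 631.800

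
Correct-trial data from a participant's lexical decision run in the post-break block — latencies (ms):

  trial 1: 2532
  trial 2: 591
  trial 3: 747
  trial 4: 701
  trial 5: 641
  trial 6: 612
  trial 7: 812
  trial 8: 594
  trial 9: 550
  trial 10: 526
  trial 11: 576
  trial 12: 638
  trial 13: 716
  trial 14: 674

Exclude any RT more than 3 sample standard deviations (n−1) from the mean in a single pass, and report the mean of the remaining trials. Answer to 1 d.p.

n = 14, ΣRT = 10910, M = 779.286
Σ(x−M)² = 3390240.86; s = √(3390240.86/13) = 510.674
Cutoffs: 779.286 ± 3·510.674 → [-752.7, 2311.3]
Outside: 2532 → excluded.
Retained (n=13): Σ = 8378, mean = 8378/13 = 644.462

644.5 ms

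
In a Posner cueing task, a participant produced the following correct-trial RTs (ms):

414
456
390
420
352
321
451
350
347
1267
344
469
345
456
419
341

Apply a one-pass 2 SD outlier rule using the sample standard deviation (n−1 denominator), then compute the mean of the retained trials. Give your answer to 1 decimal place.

n = 16, ΣRT = 7142, M = 446.375
Σ(x−M)² = 755465.75; s = √(755465.75/15) = 224.420
Cutoffs: 446.375 ± 2·224.420 → [-2.5, 895.2]
Outside: 1267 → excluded.
Retained (n=15): Σ = 5875, mean = 5875/15 = 391.667

391.7 ms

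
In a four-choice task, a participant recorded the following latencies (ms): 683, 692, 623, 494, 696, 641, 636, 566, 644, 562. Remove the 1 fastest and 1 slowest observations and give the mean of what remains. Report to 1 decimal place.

Sorted: 494, 562, 566, 623, 636, 641, 644, 683, 692, 696
Drop lowest 1 (494) and highest 1 (696)
Remaining (n=8): Σ = 5047, mean = 5047/8 = 630.875

630.9 ms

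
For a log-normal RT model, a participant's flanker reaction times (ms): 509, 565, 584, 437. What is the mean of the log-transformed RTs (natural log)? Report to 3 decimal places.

ln(RT): 6.2324, 6.3368, 6.3699, 6.0799
Σ ln(RT) = 25.0191
Mean = 25.0191/4 = 6.25478

6.255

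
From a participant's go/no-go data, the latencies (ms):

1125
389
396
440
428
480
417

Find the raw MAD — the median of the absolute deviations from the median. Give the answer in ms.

32 ms

Sorted: 389, 396, 417, 428, 440, 480, 1125 → median = 428
|x − 428|: 697, 39, 32, 12, 0, 52, 11
Sorted deviations: 0, 11, 12, 32, 39, 52, 697 → MAD = 32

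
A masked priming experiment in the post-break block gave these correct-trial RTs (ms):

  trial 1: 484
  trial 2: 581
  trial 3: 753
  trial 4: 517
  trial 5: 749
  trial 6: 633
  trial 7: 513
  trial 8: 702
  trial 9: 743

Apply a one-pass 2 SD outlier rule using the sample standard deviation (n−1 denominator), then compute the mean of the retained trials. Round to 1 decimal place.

630.6 ms

n = 9, ΣRT = 5675, M = 630.556
Σ(x−M)² = 97424.22; s = √(97424.22/8) = 110.354
Cutoffs: 630.556 ± 2·110.354 → [409.8, 851.3]
No RTs fall outside the cutoffs; all 9 retained. Mean = 5675/9 = 630.556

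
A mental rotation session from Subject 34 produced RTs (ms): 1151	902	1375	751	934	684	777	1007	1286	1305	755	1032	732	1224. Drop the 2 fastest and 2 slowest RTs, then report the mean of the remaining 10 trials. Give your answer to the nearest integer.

Sorted: 684, 732, 751, 755, 777, 902, 934, 1007, 1032, 1151, 1224, 1286, 1305, 1375
Drop lowest 2 (684, 732) and highest 2 (1305, 1375)
Remaining (n=10): Σ = 9819, mean = 9819/10 = 981.900

982 ms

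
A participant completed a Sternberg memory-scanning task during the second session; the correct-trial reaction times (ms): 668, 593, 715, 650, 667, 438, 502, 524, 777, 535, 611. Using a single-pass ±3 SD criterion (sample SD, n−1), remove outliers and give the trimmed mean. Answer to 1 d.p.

607.3 ms

n = 11, ΣRT = 6680, M = 607.273
Σ(x−M)² = 101604.18; s = √(101604.18/10) = 100.799
Cutoffs: 607.273 ± 3·100.799 → [304.9, 909.7]
No RTs fall outside the cutoffs; all 11 retained. Mean = 6680/11 = 607.273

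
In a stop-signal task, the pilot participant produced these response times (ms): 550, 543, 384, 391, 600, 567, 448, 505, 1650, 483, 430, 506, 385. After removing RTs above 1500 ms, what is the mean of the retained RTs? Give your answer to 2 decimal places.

Excluded: 1650
Retained (n=12): Σ = 5792
Mean = 5792/12 = 482.6667

482.67 ms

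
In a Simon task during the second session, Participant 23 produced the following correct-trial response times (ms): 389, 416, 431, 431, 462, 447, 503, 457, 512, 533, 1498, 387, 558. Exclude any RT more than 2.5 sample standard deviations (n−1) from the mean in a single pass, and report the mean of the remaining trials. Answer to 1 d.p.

n = 13, ΣRT = 7024, M = 540.308
Σ(x−M)² = 1027258.77; s = √(1027258.77/12) = 292.583
Cutoffs: 540.308 ± 2.5·292.583 → [-191.2, 1271.8]
Outside: 1498 → excluded.
Retained (n=12): Σ = 5526, mean = 5526/12 = 460.500

460.5 ms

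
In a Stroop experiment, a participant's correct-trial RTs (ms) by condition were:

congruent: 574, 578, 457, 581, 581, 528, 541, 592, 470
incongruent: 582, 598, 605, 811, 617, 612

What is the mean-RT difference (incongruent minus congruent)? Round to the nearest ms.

M(congruent) = 4902/9 = 544.667
M(incongruent) = 3825/6 = 637.500
Difference = 637.500 − 544.667 = 92.833 ms

93 ms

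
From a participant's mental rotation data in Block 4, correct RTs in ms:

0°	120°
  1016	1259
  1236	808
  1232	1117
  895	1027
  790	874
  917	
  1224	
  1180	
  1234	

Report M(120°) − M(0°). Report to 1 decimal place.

M(0°) = 9724/9 = 1080.444
M(120°) = 5085/5 = 1017.000
Difference = 1017.000 − 1080.444 = -63.444 ms

-63.4 ms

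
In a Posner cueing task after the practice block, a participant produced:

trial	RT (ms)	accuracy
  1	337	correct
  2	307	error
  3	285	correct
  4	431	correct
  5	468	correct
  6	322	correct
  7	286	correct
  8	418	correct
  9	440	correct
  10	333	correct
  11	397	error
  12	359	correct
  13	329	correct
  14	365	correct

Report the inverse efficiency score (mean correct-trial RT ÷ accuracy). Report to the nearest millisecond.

425 ms

Correct trials (n=12): 337, 285, 431, 468, 322, 286, 418, 440, 333, 359, 329, 365
Mean correct RT = 4373/12 = 364.4167 ms
Proportion correct = 12/14
IES = 364.4167 / (12/14) = 425.153 ms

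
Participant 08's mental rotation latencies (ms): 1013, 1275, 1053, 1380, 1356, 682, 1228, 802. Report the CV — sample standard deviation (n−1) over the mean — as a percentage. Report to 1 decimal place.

23.4%

n = 8, Σ = 8789, M = 1098.6250
Σ(x−M)² = 464235.875; s = √(464235.875/7) = 257.5256
CV = 257.5256 / 1098.6250 = 0.23441 = 23.441%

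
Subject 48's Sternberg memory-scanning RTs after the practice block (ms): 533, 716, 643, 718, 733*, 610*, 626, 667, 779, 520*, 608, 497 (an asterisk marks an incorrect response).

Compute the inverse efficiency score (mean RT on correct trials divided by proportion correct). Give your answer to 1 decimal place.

Correct trials (n=9): 533, 716, 643, 718, 626, 667, 779, 608, 497
Mean correct RT = 5787/9 = 643.0000 ms
Proportion correct = 9/12
IES = 643.0000 / (9/12) = 857.333 ms

857.3 ms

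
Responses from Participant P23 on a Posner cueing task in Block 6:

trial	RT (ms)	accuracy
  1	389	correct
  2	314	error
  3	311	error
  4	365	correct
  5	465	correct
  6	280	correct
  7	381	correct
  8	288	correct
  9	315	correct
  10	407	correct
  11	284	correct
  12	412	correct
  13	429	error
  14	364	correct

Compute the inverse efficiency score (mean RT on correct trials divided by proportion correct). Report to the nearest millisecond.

Correct trials (n=11): 389, 365, 465, 280, 381, 288, 315, 407, 284, 412, 364
Mean correct RT = 3950/11 = 359.0909 ms
Proportion correct = 11/14
IES = 359.0909 / (11/14) = 457.025 ms

457 ms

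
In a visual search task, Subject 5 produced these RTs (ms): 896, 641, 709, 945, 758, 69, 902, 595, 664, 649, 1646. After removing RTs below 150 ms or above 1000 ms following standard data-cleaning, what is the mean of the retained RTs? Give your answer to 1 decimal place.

Excluded: 69, 1646
Retained (n=9): Σ = 6759
Mean = 6759/9 = 751.0000

751.0 ms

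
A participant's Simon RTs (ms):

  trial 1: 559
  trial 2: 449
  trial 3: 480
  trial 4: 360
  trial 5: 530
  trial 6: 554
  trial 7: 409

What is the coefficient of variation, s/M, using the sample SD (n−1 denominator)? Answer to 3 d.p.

0.159

n = 7, Σ = 3341, M = 477.2857
Σ(x−M)² = 34567.429; s = √(34567.429/6) = 75.9028
CV = 75.9028 / 477.2857 = 0.15903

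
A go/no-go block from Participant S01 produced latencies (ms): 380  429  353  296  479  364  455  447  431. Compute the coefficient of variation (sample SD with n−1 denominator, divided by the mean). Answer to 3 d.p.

n = 9, Σ = 3634, M = 403.7778
Σ(x−M)² = 27869.556; s = √(27869.556/8) = 59.0228
CV = 59.0228 / 403.7778 = 0.14618

0.146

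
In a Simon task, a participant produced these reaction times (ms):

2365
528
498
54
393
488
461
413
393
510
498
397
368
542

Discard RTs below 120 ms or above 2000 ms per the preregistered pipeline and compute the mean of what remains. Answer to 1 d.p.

457.4 ms

Excluded: 54, 2365
Retained (n=12): Σ = 5489
Mean = 5489/12 = 457.4167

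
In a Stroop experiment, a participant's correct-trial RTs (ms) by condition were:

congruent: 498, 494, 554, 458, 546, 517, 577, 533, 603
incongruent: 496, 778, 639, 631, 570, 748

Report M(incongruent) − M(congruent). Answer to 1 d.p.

M(congruent) = 4780/9 = 531.111
M(incongruent) = 3862/6 = 643.667
Difference = 643.667 − 531.111 = 112.556 ms

112.6 ms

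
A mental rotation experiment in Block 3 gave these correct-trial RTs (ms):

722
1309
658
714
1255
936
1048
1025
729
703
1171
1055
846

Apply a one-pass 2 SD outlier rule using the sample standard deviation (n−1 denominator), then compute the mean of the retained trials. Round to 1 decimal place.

n = 13, ΣRT = 12171, M = 936.231
Σ(x−M)² = 608342.31; s = √(608342.31/12) = 225.156
Cutoffs: 936.231 ± 2·225.156 → [485.9, 1386.5]
No RTs fall outside the cutoffs; all 13 retained. Mean = 12171/13 = 936.231

936.2 ms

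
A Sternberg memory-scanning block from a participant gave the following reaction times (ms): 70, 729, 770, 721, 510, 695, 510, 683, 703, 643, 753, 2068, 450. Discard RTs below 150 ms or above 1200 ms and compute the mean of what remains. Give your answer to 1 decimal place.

651.5 ms

Excluded: 70, 2068
Retained (n=11): Σ = 7167
Mean = 7167/11 = 651.5455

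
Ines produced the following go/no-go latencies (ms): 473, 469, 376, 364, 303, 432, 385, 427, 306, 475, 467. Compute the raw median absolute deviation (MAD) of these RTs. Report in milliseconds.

Sorted: 303, 306, 364, 376, 385, 427, 432, 467, 469, 473, 475 → median = 427
|x − 427|: 46, 42, 51, 63, 124, 5, 42, 0, 121, 48, 40
Sorted deviations: 0, 5, 40, 42, 42, 46, 48, 51, 63, 121, 124 → MAD = 46

46 ms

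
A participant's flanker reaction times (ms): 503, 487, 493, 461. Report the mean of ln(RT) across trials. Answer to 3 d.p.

6.186

ln(RT): 6.2206, 6.1883, 6.2005, 6.1334
Σ ln(RT) = 24.7428
Mean = 24.7428/4 = 6.18569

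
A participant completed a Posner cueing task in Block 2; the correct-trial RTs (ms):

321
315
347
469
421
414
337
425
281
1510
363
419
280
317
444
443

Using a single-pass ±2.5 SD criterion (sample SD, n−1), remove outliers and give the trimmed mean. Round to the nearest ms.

373 ms

n = 16, ΣRT = 7106, M = 444.125
Σ(x−M)² = 1268179.75; s = √(1268179.75/15) = 290.767
Cutoffs: 444.125 ± 2.5·290.767 → [-282.8, 1171.0]
Outside: 1510 → excluded.
Retained (n=15): Σ = 5596, mean = 5596/15 = 373.067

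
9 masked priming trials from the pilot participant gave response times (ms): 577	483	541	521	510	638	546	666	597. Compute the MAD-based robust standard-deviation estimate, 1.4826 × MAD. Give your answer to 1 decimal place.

53.4 ms

Sorted: 483, 510, 521, 541, 546, 577, 597, 638, 666 → median = 546
|x − 546| sorted: 0, 5, 25, 31, 36, 51, 63, 92, 120 → MAD = 36
Robust SD ≈ 1.4826 × 36 = 53.374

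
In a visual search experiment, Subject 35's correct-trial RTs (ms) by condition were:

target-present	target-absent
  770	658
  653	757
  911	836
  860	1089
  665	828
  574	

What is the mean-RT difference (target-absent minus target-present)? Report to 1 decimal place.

94.8 ms

M(target-present) = 4433/6 = 738.833
M(target-absent) = 4168/5 = 833.600
Difference = 833.600 − 738.833 = 94.767 ms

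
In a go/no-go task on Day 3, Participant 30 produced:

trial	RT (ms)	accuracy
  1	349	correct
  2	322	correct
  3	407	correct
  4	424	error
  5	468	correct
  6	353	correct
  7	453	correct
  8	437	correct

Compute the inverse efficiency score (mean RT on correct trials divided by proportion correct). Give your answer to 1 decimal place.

455.3 ms

Correct trials (n=7): 349, 322, 407, 468, 353, 453, 437
Mean correct RT = 2789/7 = 398.4286 ms
Proportion correct = 7/8
IES = 398.4286 / (7/8) = 455.347 ms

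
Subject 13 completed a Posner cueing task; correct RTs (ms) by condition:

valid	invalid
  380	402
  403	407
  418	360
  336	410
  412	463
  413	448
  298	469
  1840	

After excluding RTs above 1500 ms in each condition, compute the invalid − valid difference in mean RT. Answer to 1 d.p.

42.7 ms

valid: exclude 1840
M(valid) = 2660/7 = 380.000
M(invalid) = 2959/7 = 422.714
Difference = 422.714 − 380.000 = 42.714 ms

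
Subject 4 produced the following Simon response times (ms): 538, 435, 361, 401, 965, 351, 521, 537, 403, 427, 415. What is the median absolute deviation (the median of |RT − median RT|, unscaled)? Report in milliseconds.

66 ms

Sorted: 351, 361, 401, 403, 415, 427, 435, 521, 537, 538, 965 → median = 427
|x − 427|: 111, 8, 66, 26, 538, 76, 94, 110, 24, 0, 12
Sorted deviations: 0, 8, 12, 24, 26, 66, 76, 94, 110, 111, 538 → MAD = 66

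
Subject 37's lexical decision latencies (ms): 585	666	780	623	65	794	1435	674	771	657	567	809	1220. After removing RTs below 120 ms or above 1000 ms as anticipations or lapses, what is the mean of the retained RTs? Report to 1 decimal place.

692.6 ms

Excluded: 65, 1220, 1435
Retained (n=10): Σ = 6926
Mean = 6926/10 = 692.6000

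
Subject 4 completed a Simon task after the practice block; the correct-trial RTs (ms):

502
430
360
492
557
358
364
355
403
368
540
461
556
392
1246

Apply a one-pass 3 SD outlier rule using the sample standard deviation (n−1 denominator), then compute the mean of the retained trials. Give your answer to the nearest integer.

438 ms

n = 15, ΣRT = 7384, M = 492.267
Σ(x−M)² = 687874.93; s = √(687874.93/14) = 221.662
Cutoffs: 492.267 ± 3·221.662 → [-172.7, 1157.3]
Outside: 1246 → excluded.
Retained (n=14): Σ = 6138, mean = 6138/14 = 438.429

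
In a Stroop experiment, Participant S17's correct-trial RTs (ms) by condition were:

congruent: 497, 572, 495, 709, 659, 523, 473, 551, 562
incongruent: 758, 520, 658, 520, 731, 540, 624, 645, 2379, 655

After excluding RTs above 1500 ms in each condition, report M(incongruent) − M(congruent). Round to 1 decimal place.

67.8 ms

incongruent: exclude 2379
M(congruent) = 5041/9 = 560.111
M(incongruent) = 5651/9 = 627.889
Difference = 627.889 − 560.111 = 67.778 ms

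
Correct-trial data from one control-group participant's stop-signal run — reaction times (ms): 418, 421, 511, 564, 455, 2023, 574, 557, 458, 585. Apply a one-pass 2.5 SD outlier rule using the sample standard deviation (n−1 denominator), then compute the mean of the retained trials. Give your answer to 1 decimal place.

n = 10, ΣRT = 6566, M = 656.600
Σ(x−M)² = 2111214.40; s = √(2111214.40/9) = 484.334
Cutoffs: 656.600 ± 2.5·484.334 → [-554.2, 1867.4]
Outside: 2023 → excluded.
Retained (n=9): Σ = 4543, mean = 4543/9 = 504.778

504.8 ms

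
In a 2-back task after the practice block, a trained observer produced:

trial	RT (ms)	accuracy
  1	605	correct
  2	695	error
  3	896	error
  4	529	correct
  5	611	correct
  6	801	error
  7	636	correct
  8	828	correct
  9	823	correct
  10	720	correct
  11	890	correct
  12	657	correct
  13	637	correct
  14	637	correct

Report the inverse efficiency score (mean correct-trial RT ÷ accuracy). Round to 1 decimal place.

Correct trials (n=11): 605, 529, 611, 636, 828, 823, 720, 890, 657, 637, 637
Mean correct RT = 7573/11 = 688.4545 ms
Proportion correct = 11/14
IES = 688.4545 / (11/14) = 876.215 ms

876.2 ms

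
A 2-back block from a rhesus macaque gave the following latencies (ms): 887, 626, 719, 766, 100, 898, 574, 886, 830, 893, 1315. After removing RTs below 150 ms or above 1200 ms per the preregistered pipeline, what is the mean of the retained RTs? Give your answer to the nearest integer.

787 ms

Excluded: 100, 1315
Retained (n=9): Σ = 7079
Mean = 7079/9 = 786.5556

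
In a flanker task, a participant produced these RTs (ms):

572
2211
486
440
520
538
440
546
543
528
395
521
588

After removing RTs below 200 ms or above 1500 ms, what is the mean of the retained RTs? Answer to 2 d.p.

Excluded: 2211
Retained (n=12): Σ = 6117
Mean = 6117/12 = 509.7500

509.75 ms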